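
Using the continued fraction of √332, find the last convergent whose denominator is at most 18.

√332 = [18; 4, 1, 1, 8, 1, 1, 4, 36, …] (period length 8).
Convergents:
  p_0/q_0 = 18/1
  p_1/q_1 = 73/4
  p_2/q_2 = 91/5
  p_3/q_3 = 164/9
  p_4/q_4 = 1403/77
q_3 = 9 ≤ 18 < 77 = q_4, so the answer is 164/9.

164/9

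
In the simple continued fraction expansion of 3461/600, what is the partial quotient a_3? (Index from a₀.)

3461 = 5·600 + 461   →  a_0 = 5
600 = 1·461 + 139   →  a_1 = 1
461 = 3·139 + 44   →  a_2 = 3
139 = 3·44 + 7   →  a_3 = 3

3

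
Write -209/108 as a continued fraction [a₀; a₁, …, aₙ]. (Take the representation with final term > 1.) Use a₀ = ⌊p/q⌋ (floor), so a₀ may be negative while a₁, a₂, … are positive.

[-2; 15, 2, 3]

-209 = -2*108 + 7
108 = 15*7 + 3
7 = 2*3 + 1
3 = 3*1 + 0  (stop)
So -209/108 = [-2; 15, 2, 3].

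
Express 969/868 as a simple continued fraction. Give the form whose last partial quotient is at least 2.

[1; 8, 1, 1, 2, 6, 3]

969 = 1*868 + 101
868 = 8*101 + 60
101 = 1*60 + 41
60 = 1*41 + 19
41 = 2*19 + 3
19 = 6*3 + 1
3 = 3*1 + 0  (stop)
So 969/868 = [1; 8, 1, 1, 2, 6, 3].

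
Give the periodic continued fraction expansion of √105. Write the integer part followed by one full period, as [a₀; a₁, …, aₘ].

[10; 4, 20]

a₀ = ⌊√105⌋ = 10.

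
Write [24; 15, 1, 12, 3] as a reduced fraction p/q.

Fold from the inside: start with 3/1.
  12 + 1/3 = 37/3
  1 + 3/37 = 40/37
  15 + 37/40 = 637/40
  24 + 40/637 = 15328/637

15328/637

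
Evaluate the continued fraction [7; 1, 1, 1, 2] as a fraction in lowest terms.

61/8

Fold from the inside: start with 2/1.
  1 + 1/2 = 3/2
  1 + 2/3 = 5/3
  1 + 3/5 = 8/5
  7 + 5/8 = 61/8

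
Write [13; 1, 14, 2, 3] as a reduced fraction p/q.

1505/108

Using pₖ = aₖpₖ₋₁ + pₖ₋₂ and qₖ = aₖqₖ₋₁ + qₖ₋₂:
  k=0: a=13, p=13, q=1
  k=1: a=1, p=14, q=1
  k=2: a=14, p=209, q=15
  k=3: a=2, p=432, q=31
  k=4: a=3, p=1505, q=108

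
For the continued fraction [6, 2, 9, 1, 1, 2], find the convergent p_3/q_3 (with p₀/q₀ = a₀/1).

Using pₖ = aₖpₖ₋₁ + pₖ₋₂, qₖ = aₖqₖ₋₁ + qₖ₋₂ (with p₋₁=1, p₋₂=0, q₋₁=0, q₋₂=1):
  k=0: a=6, p=6, q=1
  k=1: a=2, p=13, q=2
  k=2: a=9, p=123, q=19
  k=3: a=1, p=136, q=21

136/21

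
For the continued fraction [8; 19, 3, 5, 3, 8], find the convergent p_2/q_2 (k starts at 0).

467/58

Using pₖ = aₖpₖ₋₁ + pₖ₋₂, qₖ = aₖqₖ₋₁ + qₖ₋₂ (with p₋₁=1, p₋₂=0, q₋₁=0, q₋₂=1):
  k=0: a=8, p=8, q=1
  k=1: a=19, p=153, q=19
  k=2: a=3, p=467, q=58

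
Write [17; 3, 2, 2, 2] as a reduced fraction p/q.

Using pₖ = aₖpₖ₋₁ + pₖ₋₂ and qₖ = aₖqₖ₋₁ + qₖ₋₂:
  k=0: a=17, p=17, q=1
  k=1: a=3, p=52, q=3
  k=2: a=2, p=121, q=7
  k=3: a=2, p=294, q=17
  k=4: a=2, p=709, q=41

709/41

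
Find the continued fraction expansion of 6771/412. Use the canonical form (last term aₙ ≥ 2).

[16; 2, 3, 3, 5, 1, 2]

6771 = 16*412 + 179
412 = 2*179 + 54
179 = 3*54 + 17
54 = 3*17 + 3
17 = 5*3 + 2
3 = 1*2 + 1
2 = 2*1 + 0  (stop)
So 6771/412 = [16; 2, 3, 3, 5, 1, 2].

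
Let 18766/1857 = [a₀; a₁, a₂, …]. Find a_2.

18766 = 10·1857 + 196   →  a_0 = 10
1857 = 9·196 + 93   →  a_1 = 9
196 = 2·93 + 10   →  a_2 = 2

2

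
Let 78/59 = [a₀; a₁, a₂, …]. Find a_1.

78 = 1·59 + 19   →  a_0 = 1
59 = 3·19 + 2   →  a_1 = 3

3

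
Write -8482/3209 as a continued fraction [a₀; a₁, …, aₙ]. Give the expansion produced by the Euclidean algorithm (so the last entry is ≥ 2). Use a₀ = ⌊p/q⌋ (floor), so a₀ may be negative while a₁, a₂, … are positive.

[-3; 2, 1, 4, 15, 15]

-8482 = -3·3209 + 1145
3209 = 2·1145 + 919
1145 = 1·919 + 226
919 = 4·226 + 15
226 = 15·15 + 1
15 = 15·1 + 0  (stop)
So -8482/3209 = [-3; 2, 1, 4, 15, 15].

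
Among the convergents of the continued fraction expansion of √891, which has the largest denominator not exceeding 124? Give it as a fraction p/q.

√891 = [29; 1, 5, 1, 1, 1, 5, 1, 58, …] (period length 8).
Convergents:
  p_0/q_0 = 29/1
  p_1/q_1 = 30/1
  p_2/q_2 = 179/6
  p_3/q_3 = 209/7
  p_4/q_4 = 388/13
  p_5/q_5 = 597/20
  p_6/q_6 = 3373/113
  p_7/q_7 = 3970/133
q_6 = 113 ≤ 124 < 133 = q_7, so the answer is 3373/113.

3373/113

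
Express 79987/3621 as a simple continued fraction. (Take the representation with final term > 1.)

79987 = 22×3621 + 325
3621 = 11×325 + 46
325 = 7×46 + 3
46 = 15×3 + 1
3 = 3×1 + 0  (stop)
So 79987/3621 = [22; 11, 7, 15, 3].

[22; 11, 7, 15, 3]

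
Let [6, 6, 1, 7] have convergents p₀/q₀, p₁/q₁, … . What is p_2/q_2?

Using pₖ = aₖpₖ₋₁ + pₖ₋₂, qₖ = aₖqₖ₋₁ + qₖ₋₂ (with p₋₁=1, p₋₂=0, q₋₁=0, q₋₂=1):
  k=0: a=6, p=6, q=1
  k=1: a=6, p=37, q=6
  k=2: a=1, p=43, q=7

43/7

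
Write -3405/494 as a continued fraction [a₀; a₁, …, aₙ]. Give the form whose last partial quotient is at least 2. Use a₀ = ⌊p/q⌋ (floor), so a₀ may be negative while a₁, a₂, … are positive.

[-7; 9, 3, 8, 2]

-3405 = -7·494 + 53
494 = 9·53 + 17
53 = 3·17 + 2
17 = 8·2 + 1
2 = 2·1 + 0  (stop)
So -3405/494 = [-7; 9, 3, 8, 2].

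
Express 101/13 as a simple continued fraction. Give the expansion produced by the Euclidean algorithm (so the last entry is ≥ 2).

[7; 1, 3, 3]

101 = 7×13 + 10
13 = 1×10 + 3
10 = 3×3 + 1
3 = 3×1 + 0  (stop)
So 101/13 = [7; 1, 3, 3].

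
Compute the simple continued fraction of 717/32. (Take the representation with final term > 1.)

717 = 22*32 + 13
32 = 2*13 + 6
13 = 2*6 + 1
6 = 6*1 + 0  (stop)
So 717/32 = [22; 2, 2, 6].

[22; 2, 2, 6]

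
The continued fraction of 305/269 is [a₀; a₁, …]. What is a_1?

305 = 1·269 + 36   →  a_0 = 1
269 = 7·36 + 17   →  a_1 = 7

7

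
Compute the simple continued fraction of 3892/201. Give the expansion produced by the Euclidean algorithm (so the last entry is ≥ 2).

3892 = 19·201 + 73
201 = 2·73 + 55
73 = 1·55 + 18
55 = 3·18 + 1
18 = 18·1 + 0  (stop)
So 3892/201 = [19; 2, 1, 3, 18].

[19; 2, 1, 3, 18]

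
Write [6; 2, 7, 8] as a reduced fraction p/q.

Using pₖ = aₖpₖ₋₁ + pₖ₋₂ and qₖ = aₖqₖ₋₁ + qₖ₋₂:
  k=0: a=6, p=6, q=1
  k=1: a=2, p=13, q=2
  k=2: a=7, p=97, q=15
  k=3: a=8, p=789, q=122

789/122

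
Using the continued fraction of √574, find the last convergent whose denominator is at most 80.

√574 = [23; 1, 22, 1, 46, …] (period length 4).
Convergents:
  p_0/q_0 = 23/1
  p_1/q_1 = 24/1
  p_2/q_2 = 551/23
  p_3/q_3 = 575/24
  p_4/q_4 = 27001/1127
q_3 = 24 ≤ 80 < 1127 = q_4, so the answer is 575/24.

575/24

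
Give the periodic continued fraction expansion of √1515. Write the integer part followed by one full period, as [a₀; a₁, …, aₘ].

[38; 1, 11, 1, 76]

a₀ = ⌊√1515⌋ = 38.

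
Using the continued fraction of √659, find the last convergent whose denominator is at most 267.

√659 = [25; 1, 2, 25, 2, 1, 50, …] (period length 6).
Convergents:
  p_0/q_0 = 25/1
  p_1/q_1 = 26/1
  p_2/q_2 = 77/3
  p_3/q_3 = 1951/76
  p_4/q_4 = 3979/155
  p_5/q_5 = 5930/231
  p_6/q_6 = 300479/11705
q_5 = 231 ≤ 267 < 11705 = q_6, so the answer is 5930/231.

5930/231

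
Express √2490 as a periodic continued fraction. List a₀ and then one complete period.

[49; 1, 8, 1, 98]

a₀ = ⌊√2490⌋ = 49.
With m₀=0, d₀=1 and mₖ₊₁ = dₖaₖ − mₖ, dₖ₊₁ = (n − mₖ₊₁²)/dₖ, aₖ₊₁ = ⌊(a₀+mₖ₊₁)/dₖ₊₁⌋:
  k=1: m=49, d=89, a=1
  k=2: m=40, d=10, a=8
  k=3: m=40, d=89, a=1
  k=4: m=49, d=1, a=98
d=1 and a=2a₀=98 at k=4, so the next step gives (m, d) = (49, 89) again — its k=1 value — and the period has length 4.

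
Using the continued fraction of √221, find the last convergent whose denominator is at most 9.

√221 = [14; 1, 6, 2, 6, 1, 28, …] (period length 6).
Convergents:
  p_0/q_0 = 14/1
  p_1/q_1 = 15/1
  p_2/q_2 = 104/7
  p_3/q_3 = 223/15
q_2 = 7 ≤ 9 < 15 = q_3, so the answer is 104/7.

104/7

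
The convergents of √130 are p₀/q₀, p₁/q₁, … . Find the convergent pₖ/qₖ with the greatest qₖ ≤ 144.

√130 = [11; 2, 2, 22, …] (period length 3).
Convergents:
  p_0/q_0 = 11/1
  p_1/q_1 = 23/2
  p_2/q_2 = 57/5
  p_3/q_3 = 1277/112
  p_4/q_4 = 2611/229
q_3 = 112 ≤ 144 < 229 = q_4, so the answer is 1277/112.

1277/112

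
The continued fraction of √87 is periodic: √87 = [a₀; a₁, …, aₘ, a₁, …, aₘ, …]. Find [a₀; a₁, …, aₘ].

[9; 3, 18]

a₀ = ⌊√87⌋ = 9.
With m₀=0, d₀=1 and mₖ₊₁ = dₖaₖ − mₖ, dₖ₊₁ = (n − mₖ₊₁²)/dₖ, aₖ₊₁ = ⌊(a₀+mₖ₊₁)/dₖ₊₁⌋:
  k=1: m=9, d=6, a=3
  k=2: m=9, d=1, a=18
d=1 and a=2a₀=18 at k=2, so the next step gives (m, d) = (9, 6) again — its k=1 value — and the period has length 2.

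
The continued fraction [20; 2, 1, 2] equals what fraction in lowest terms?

Using pₖ = aₖpₖ₋₁ + pₖ₋₂ and qₖ = aₖqₖ₋₁ + qₖ₋₂:
  k=0: a=20, p=20, q=1
  k=1: a=2, p=41, q=2
  k=2: a=1, p=61, q=3
  k=3: a=2, p=163, q=8

163/8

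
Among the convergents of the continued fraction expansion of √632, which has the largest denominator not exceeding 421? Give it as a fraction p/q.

7743/308

√632 = [25; 7, 6, 7, 50, …] (period length 4).
Convergents:
  p_0/q_0 = 25/1
  p_1/q_1 = 176/7
  p_2/q_2 = 1081/43
  p_3/q_3 = 7743/308
  p_4/q_4 = 388231/15443
q_3 = 308 ≤ 421 < 15443 = q_4, so the answer is 7743/308.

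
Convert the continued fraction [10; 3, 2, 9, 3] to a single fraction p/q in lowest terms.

Using pₖ = aₖpₖ₋₁ + pₖ₋₂ and qₖ = aₖqₖ₋₁ + qₖ₋₂:
  k=0: a=10, p=10, q=1
  k=1: a=3, p=31, q=3
  k=2: a=2, p=72, q=7
  k=3: a=9, p=679, q=66
  k=4: a=3, p=2109, q=205

2109/205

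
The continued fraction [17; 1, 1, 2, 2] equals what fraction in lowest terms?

Using pₖ = aₖpₖ₋₁ + pₖ₋₂ and qₖ = aₖqₖ₋₁ + qₖ₋₂:
  k=0: a=17, p=17, q=1
  k=1: a=1, p=18, q=1
  k=2: a=1, p=35, q=2
  k=3: a=2, p=88, q=5
  k=4: a=2, p=211, q=12

211/12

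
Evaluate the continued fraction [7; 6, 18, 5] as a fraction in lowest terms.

3948/551

Fold from the inside: start with 5/1.
  18 + 1/5 = 91/5
  6 + 5/91 = 551/91
  7 + 91/551 = 3948/551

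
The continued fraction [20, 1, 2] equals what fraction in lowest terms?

62/3

Fold from the inside: start with 2/1.
  1 + 1/2 = 3/2
  20 + 2/3 = 62/3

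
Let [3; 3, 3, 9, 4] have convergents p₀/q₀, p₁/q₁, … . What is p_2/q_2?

Using pₖ = aₖpₖ₋₁ + pₖ₋₂, qₖ = aₖqₖ₋₁ + qₖ₋₂ (with p₋₁=1, p₋₂=0, q₋₁=0, q₋₂=1):
  k=0: a=3, p=3, q=1
  k=1: a=3, p=10, q=3
  k=2: a=3, p=33, q=10

33/10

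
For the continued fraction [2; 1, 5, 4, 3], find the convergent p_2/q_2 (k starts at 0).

17/6

Using pₖ = aₖpₖ₋₁ + pₖ₋₂, qₖ = aₖqₖ₋₁ + qₖ₋₂ (with p₋₁=1, p₋₂=0, q₋₁=0, q₋₂=1):
  k=0: a=2, p=2, q=1
  k=1: a=1, p=3, q=1
  k=2: a=5, p=17, q=6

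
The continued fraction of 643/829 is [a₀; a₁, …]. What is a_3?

2

643 = 0·829 + 643   →  a_0 = 0
829 = 1·643 + 186   →  a_1 = 1
643 = 3·186 + 85   →  a_2 = 3
186 = 2·85 + 16   →  a_3 = 2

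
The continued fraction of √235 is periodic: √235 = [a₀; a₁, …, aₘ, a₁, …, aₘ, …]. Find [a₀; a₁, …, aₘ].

[15; 3, 30]

a₀ = ⌊√235⌋ = 15.
With m₀=0, d₀=1 and mₖ₊₁ = dₖaₖ − mₖ, dₖ₊₁ = (n − mₖ₊₁²)/dₖ, aₖ₊₁ = ⌊(a₀+mₖ₊₁)/dₖ₊₁⌋:
  k=1: m=15, d=10, a=3
  k=2: m=15, d=1, a=30
d=1 and a=2a₀=30 at k=2, so the next step gives (m, d) = (15, 10) again — its k=1 value — and the period has length 2.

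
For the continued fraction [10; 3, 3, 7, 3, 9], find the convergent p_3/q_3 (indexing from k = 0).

Using pₖ = aₖpₖ₋₁ + pₖ₋₂, qₖ = aₖqₖ₋₁ + qₖ₋₂ (with p₋₁=1, p₋₂=0, q₋₁=0, q₋₂=1):
  k=0: a=10, p=10, q=1
  k=1: a=3, p=31, q=3
  k=2: a=3, p=103, q=10
  k=3: a=7, p=752, q=73

752/73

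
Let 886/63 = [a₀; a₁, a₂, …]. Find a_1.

886 = 14·63 + 4   →  a_0 = 14
63 = 15·4 + 3   →  a_1 = 15

15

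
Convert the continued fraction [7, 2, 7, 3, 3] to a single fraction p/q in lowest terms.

1165/156

Using pₖ = aₖpₖ₋₁ + pₖ₋₂ and qₖ = aₖqₖ₋₁ + qₖ₋₂:
  k=0: a=7, p=7, q=1
  k=1: a=2, p=15, q=2
  k=2: a=7, p=112, q=15
  k=3: a=3, p=351, q=47
  k=4: a=3, p=1165, q=156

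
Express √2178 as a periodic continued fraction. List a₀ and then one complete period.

[46; 1, 2, 46, 2, 1, 92]

a₀ = ⌊√2178⌋ = 46.
With m₀=0, d₀=1 and mₖ₊₁ = dₖaₖ − mₖ, dₖ₊₁ = (n − mₖ₊₁²)/dₖ, aₖ₊₁ = ⌊(a₀+mₖ₊₁)/dₖ₊₁⌋:
  k=1: m=46, d=62, a=1
  k=2: m=16, d=31, a=2
  k=3: m=46, d=2, a=46
  k=4: m=46, d=31, a=2
  k=5: m=16, d=62, a=1
  k=6: m=46, d=1, a=92
d=1 and a=2a₀=92 at k=6, so the next step gives (m, d) = (46, 62) again — its k=1 value — and the period has length 6.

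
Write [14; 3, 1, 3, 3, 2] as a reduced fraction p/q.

Fold from the inside: start with 2/1.
  3 + 1/2 = 7/2
  3 + 2/7 = 23/7
  1 + 7/23 = 30/23
  3 + 23/30 = 113/30
  14 + 30/113 = 1612/113

1612/113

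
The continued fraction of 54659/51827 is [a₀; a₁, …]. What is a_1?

54659 = 1·51827 + 2832   →  a_0 = 1
51827 = 18·2832 + 851   →  a_1 = 18

18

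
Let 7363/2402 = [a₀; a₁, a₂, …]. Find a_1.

15

7363 = 3·2402 + 157   →  a_0 = 3
2402 = 15·157 + 47   →  a_1 = 15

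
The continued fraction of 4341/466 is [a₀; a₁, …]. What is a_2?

4341 = 9·466 + 147   →  a_0 = 9
466 = 3·147 + 25   →  a_1 = 3
147 = 5·25 + 22   →  a_2 = 5

5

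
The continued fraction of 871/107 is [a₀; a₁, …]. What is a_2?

7

871 = 8·107 + 15   →  a_0 = 8
107 = 7·15 + 2   →  a_1 = 7
15 = 7·2 + 1   →  a_2 = 7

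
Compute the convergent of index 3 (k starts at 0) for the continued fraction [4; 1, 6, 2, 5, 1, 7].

Using pₖ = aₖpₖ₋₁ + pₖ₋₂, qₖ = aₖqₖ₋₁ + qₖ₋₂ (with p₋₁=1, p₋₂=0, q₋₁=0, q₋₂=1):
  k=0: a=4, p=4, q=1
  k=1: a=1, p=5, q=1
  k=2: a=6, p=34, q=7
  k=3: a=2, p=73, q=15

73/15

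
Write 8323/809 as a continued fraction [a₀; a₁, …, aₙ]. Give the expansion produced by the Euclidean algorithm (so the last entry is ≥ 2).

[10; 3, 2, 8, 2, 6]

8323 = 10·809 + 233
809 = 3·233 + 110
233 = 2·110 + 13
110 = 8·13 + 6
13 = 2·6 + 1
6 = 6·1 + 0  (stop)
So 8323/809 = [10; 3, 2, 8, 2, 6].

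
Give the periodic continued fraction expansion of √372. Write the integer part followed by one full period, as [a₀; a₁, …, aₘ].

a₀ = ⌊√372⌋ = 19.
With m₀=0, d₀=1 and mₖ₊₁ = dₖaₖ − mₖ, dₖ₊₁ = (n − mₖ₊₁²)/dₖ, aₖ₊₁ = ⌊(a₀+mₖ₊₁)/dₖ₊₁⌋:
  k=1: m=19, d=11, a=3
  k=2: m=14, d=16, a=2
  k=3: m=18, d=3, a=12
  k=4: m=18, d=16, a=2
  k=5: m=14, d=11, a=3
  k=6: m=19, d=1, a=38
d=1 and a=2a₀=38 at k=6, so the next step gives (m, d) = (19, 11) again — its k=1 value — and the period has length 6.

[19; 3, 2, 12, 2, 3, 38]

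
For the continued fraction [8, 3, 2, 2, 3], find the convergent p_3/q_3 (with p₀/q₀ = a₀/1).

141/17

Using pₖ = aₖpₖ₋₁ + pₖ₋₂, qₖ = aₖqₖ₋₁ + qₖ₋₂ (with p₋₁=1, p₋₂=0, q₋₁=0, q₋₂=1):
  k=0: a=8, p=8, q=1
  k=1: a=3, p=25, q=3
  k=2: a=2, p=58, q=7
  k=3: a=2, p=141, q=17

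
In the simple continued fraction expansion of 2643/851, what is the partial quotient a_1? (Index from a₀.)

2643 = 3·851 + 90   →  a_0 = 3
851 = 9·90 + 41   →  a_1 = 9

9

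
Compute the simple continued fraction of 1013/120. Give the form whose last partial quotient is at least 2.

[8; 2, 3, 1, 3, 1, 2]

1013 = 8×120 + 53
120 = 2×53 + 14
53 = 3×14 + 11
14 = 1×11 + 3
11 = 3×3 + 2
3 = 1×2 + 1
2 = 2×1 + 0  (stop)
So 1013/120 = [8; 2, 3, 1, 3, 1, 2].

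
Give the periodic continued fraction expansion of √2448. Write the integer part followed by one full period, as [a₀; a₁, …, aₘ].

a₀ = ⌊√2448⌋ = 49.
With m₀=0, d₀=1 and mₖ₊₁ = dₖaₖ − mₖ, dₖ₊₁ = (n − mₖ₊₁²)/dₖ, aₖ₊₁ = ⌊(a₀+mₖ₊₁)/dₖ₊₁⌋:
  k=1: m=49, d=47, a=2
  k=2: m=45, d=9, a=10
  k=3: m=45, d=47, a=2
  k=4: m=49, d=1, a=98
d=1 and a=2a₀=98 at k=4, so the next step gives (m, d) = (49, 47) again — its k=1 value — and the period has length 4.

[49; 2, 10, 2, 98]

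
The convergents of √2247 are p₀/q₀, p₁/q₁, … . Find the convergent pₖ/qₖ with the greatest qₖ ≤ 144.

3650/77

√2247 = [47; 2, 2, 15, 2, 2, 94, …] (period length 6).
Convergents:
  p_0/q_0 = 47/1
  p_1/q_1 = 95/2
  p_2/q_2 = 237/5
  p_3/q_3 = 3650/77
  p_4/q_4 = 7537/159
q_3 = 77 ≤ 144 < 159 = q_4, so the answer is 3650/77.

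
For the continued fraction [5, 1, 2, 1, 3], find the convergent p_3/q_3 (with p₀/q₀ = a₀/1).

23/4

Using pₖ = aₖpₖ₋₁ + pₖ₋₂, qₖ = aₖqₖ₋₁ + qₖ₋₂ (with p₋₁=1, p₋₂=0, q₋₁=0, q₋₂=1):
  k=0: a=5, p=5, q=1
  k=1: a=1, p=6, q=1
  k=2: a=2, p=17, q=3
  k=3: a=1, p=23, q=4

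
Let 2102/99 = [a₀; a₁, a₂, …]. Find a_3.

2102 = 21·99 + 23   →  a_0 = 21
99 = 4·23 + 7   →  a_1 = 4
23 = 3·7 + 2   →  a_2 = 3
7 = 3·2 + 1   →  a_3 = 3

3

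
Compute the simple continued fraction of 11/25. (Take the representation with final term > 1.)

11 = 0·25 + 11
25 = 2·11 + 3
11 = 3·3 + 2
3 = 1·2 + 1
2 = 2·1 + 0  (stop)
So 11/25 = [0; 2, 3, 1, 2].

[0; 2, 3, 1, 2]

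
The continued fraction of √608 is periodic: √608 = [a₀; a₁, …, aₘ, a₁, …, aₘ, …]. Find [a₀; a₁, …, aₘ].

[24; 1, 1, 1, 11, 1, 1, 1, 48]

a₀ = ⌊√608⌋ = 24.
With m₀=0, d₀=1 and mₖ₊₁ = dₖaₖ − mₖ, dₖ₊₁ = (n − mₖ₊₁²)/dₖ, aₖ₊₁ = ⌊(a₀+mₖ₊₁)/dₖ₊₁⌋:
  k=1: m=24, d=32, a=1
  k=2: m=8, d=17, a=1
  k=3: m=9, d=31, a=1
  k=4: m=22, d=4, a=11
  k=5: m=22, d=31, a=1
  k=6: m=9, d=17, a=1
  k=7: m=8, d=32, a=1
  k=8: m=24, d=1, a=48
d=1 and a=2a₀=48 at k=8, so the next step gives (m, d) = (24, 32) again — its k=1 value — and the period has length 8.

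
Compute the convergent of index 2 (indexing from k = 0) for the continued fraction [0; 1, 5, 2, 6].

5/6

Using pₖ = aₖpₖ₋₁ + pₖ₋₂, qₖ = aₖqₖ₋₁ + qₖ₋₂ (with p₋₁=1, p₋₂=0, q₋₁=0, q₋₂=1):
  k=0: a=0, p=0, q=1
  k=1: a=1, p=1, q=1
  k=2: a=5, p=5, q=6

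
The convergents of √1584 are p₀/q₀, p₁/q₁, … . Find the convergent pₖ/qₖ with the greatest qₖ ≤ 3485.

√1584 = [39; 1, 3, 1, 78, …] (period length 4).
Convergents:
  p_0/q_0 = 39/1
  p_1/q_1 = 40/1
  p_2/q_2 = 159/4
  p_3/q_3 = 199/5
  p_4/q_4 = 15681/394
  p_5/q_5 = 15880/399
  p_6/q_6 = 63321/1591
  p_7/q_7 = 79201/1990
  p_8/q_8 = 6240999/156811
q_7 = 1990 ≤ 3485 < 156811 = q_8, so the answer is 79201/1990.

79201/1990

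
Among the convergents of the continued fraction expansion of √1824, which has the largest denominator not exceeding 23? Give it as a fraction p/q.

√1824 = [42; 1, 2, 2, 2, 1, 84, …] (period length 6).
Convergents:
  p_0/q_0 = 42/1
  p_1/q_1 = 43/1
  p_2/q_2 = 128/3
  p_3/q_3 = 299/7
  p_4/q_4 = 726/17
  p_5/q_5 = 1025/24
q_4 = 17 ≤ 23 < 24 = q_5, so the answer is 726/17.

726/17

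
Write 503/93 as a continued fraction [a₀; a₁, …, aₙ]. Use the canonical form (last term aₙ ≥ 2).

[5; 2, 2, 4, 4]

503 = 5*93 + 38
93 = 2*38 + 17
38 = 2*17 + 4
17 = 4*4 + 1
4 = 4*1 + 0  (stop)
So 503/93 = [5; 2, 2, 4, 4].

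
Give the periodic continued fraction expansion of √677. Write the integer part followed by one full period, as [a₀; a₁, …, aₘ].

[26; 52]

a₀ = ⌊√677⌋ = 26.
With m₀=0, d₀=1 and mₖ₊₁ = dₖaₖ − mₖ, dₖ₊₁ = (n − mₖ₊₁²)/dₖ, aₖ₊₁ = ⌊(a₀+mₖ₊₁)/dₖ₊₁⌋:
  k=1: m=26, d=1, a=52
d=1 and a=2a₀=52 at k=1, so the next step gives (m, d) = (26, 1) again — its k=1 value — and the period has length 1.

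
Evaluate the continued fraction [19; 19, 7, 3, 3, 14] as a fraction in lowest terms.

Fold from the inside: start with 14/1.
  3 + 1/14 = 43/14
  3 + 14/43 = 143/43
  7 + 43/143 = 1044/143
  19 + 143/1044 = 19979/1044
  19 + 1044/19979 = 380645/19979

380645/19979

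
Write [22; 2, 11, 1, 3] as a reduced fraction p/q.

Fold from the inside: start with 3/1.
  1 + 1/3 = 4/3
  11 + 3/4 = 47/4
  2 + 4/47 = 98/47
  22 + 47/98 = 2203/98

2203/98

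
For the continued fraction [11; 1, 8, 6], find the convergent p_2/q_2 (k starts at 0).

Using pₖ = aₖpₖ₋₁ + pₖ₋₂, qₖ = aₖqₖ₋₁ + qₖ₋₂ (with p₋₁=1, p₋₂=0, q₋₁=0, q₋₂=1):
  k=0: a=11, p=11, q=1
  k=1: a=1, p=12, q=1
  k=2: a=8, p=107, q=9

107/9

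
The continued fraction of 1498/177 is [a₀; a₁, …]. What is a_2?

1498 = 8·177 + 82   →  a_0 = 8
177 = 2·82 + 13   →  a_1 = 2
82 = 6·13 + 4   →  a_2 = 6

6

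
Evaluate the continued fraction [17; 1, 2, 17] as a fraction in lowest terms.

Using pₖ = aₖpₖ₋₁ + pₖ₋₂ and qₖ = aₖqₖ₋₁ + qₖ₋₂:
  k=0: a=17, p=17, q=1
  k=1: a=1, p=18, q=1
  k=2: a=2, p=53, q=3
  k=3: a=17, p=919, q=52

919/52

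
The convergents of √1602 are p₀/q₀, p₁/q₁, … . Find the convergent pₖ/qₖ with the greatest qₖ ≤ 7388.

128120/3201

√1602 = [40; 40, 80, …] (period length 2).
Convergents:
  p_0/q_0 = 40/1
  p_1/q_1 = 1601/40
  p_2/q_2 = 128120/3201
  p_3/q_3 = 5126401/128080
q_2 = 3201 ≤ 7388 < 128080 = q_3, so the answer is 128120/3201.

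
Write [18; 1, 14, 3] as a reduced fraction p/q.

Fold from the inside: start with 3/1.
  14 + 1/3 = 43/3
  1 + 3/43 = 46/43
  18 + 43/46 = 871/46

871/46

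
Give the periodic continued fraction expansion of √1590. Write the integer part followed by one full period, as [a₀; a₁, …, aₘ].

[39; 1, 6, 1, 78]

a₀ = ⌊√1590⌋ = 39.
With m₀=0, d₀=1 and mₖ₊₁ = dₖaₖ − mₖ, dₖ₊₁ = (n − mₖ₊₁²)/dₖ, aₖ₊₁ = ⌊(a₀+mₖ₊₁)/dₖ₊₁⌋:
  k=1: m=39, d=69, a=1
  k=2: m=30, d=10, a=6
  k=3: m=30, d=69, a=1
  k=4: m=39, d=1, a=78
d=1 and a=2a₀=78 at k=4, so the next step gives (m, d) = (39, 69) again — its k=1 value — and the period has length 4.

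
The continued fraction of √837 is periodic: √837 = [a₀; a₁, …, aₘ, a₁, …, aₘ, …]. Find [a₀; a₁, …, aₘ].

[28; 1, 13, 2, 13, 1, 56]

a₀ = ⌊√837⌋ = 28.
With m₀=0, d₀=1 and mₖ₊₁ = dₖaₖ − mₖ, dₖ₊₁ = (n − mₖ₊₁²)/dₖ, aₖ₊₁ = ⌊(a₀+mₖ₊₁)/dₖ₊₁⌋:
  k=1: m=28, d=53, a=1
  k=2: m=25, d=4, a=13
  k=3: m=27, d=27, a=2
  k=4: m=27, d=4, a=13
  k=5: m=25, d=53, a=1
  k=6: m=28, d=1, a=56
d=1 and a=2a₀=56 at k=6, so the next step gives (m, d) = (28, 53) again — its k=1 value — and the period has length 6.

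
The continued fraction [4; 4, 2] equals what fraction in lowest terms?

Using pₖ = aₖpₖ₋₁ + pₖ₋₂ and qₖ = aₖqₖ₋₁ + qₖ₋₂:
  k=0: a=4, p=4, q=1
  k=1: a=4, p=17, q=4
  k=2: a=2, p=38, q=9

38/9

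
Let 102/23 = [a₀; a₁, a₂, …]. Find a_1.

2

102 = 4·23 + 10   →  a_0 = 4
23 = 2·10 + 3   →  a_1 = 2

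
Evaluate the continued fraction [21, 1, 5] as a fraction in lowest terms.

Using pₖ = aₖpₖ₋₁ + pₖ₋₂ and qₖ = aₖqₖ₋₁ + qₖ₋₂:
  k=0: a=21, p=21, q=1
  k=1: a=1, p=22, q=1
  k=2: a=5, p=131, q=6

131/6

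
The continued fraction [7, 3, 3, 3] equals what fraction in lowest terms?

241/33

Using pₖ = aₖpₖ₋₁ + pₖ₋₂ and qₖ = aₖqₖ₋₁ + qₖ₋₂:
  k=0: a=7, p=7, q=1
  k=1: a=3, p=22, q=3
  k=2: a=3, p=73, q=10
  k=3: a=3, p=241, q=33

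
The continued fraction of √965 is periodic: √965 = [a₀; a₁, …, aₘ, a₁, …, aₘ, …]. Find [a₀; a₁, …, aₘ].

[31; 15, 1, 1, 15, 62]

a₀ = ⌊√965⌋ = 31.
With m₀=0, d₀=1 and mₖ₊₁ = dₖaₖ − mₖ, dₖ₊₁ = (n − mₖ₊₁²)/dₖ, aₖ₊₁ = ⌊(a₀+mₖ₊₁)/dₖ₊₁⌋:
  k=1: m=31, d=4, a=15
  k=2: m=29, d=31, a=1
  k=3: m=2, d=31, a=1
  k=4: m=29, d=4, a=15
  k=5: m=31, d=1, a=62
d=1 and a=2a₀=62 at k=5, so the next step gives (m, d) = (31, 4) again — its k=1 value — and the period has length 5.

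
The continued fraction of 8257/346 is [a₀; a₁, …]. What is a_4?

8257 = 23·346 + 299   →  a_0 = 23
346 = 1·299 + 47   →  a_1 = 1
299 = 6·47 + 17   →  a_2 = 6
47 = 2·17 + 13   →  a_3 = 2
17 = 1·13 + 4   →  a_4 = 1

1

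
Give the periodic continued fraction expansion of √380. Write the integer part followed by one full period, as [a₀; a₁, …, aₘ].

a₀ = ⌊√380⌋ = 19.
With m₀=0, d₀=1 and mₖ₊₁ = dₖaₖ − mₖ, dₖ₊₁ = (n − mₖ₊₁²)/dₖ, aₖ₊₁ = ⌊(a₀+mₖ₊₁)/dₖ₊₁⌋:
  k=1: m=19, d=19, a=2
  k=2: m=19, d=1, a=38
d=1 and a=2a₀=38 at k=2, so the next step gives (m, d) = (19, 19) again — its k=1 value — and the period has length 2.

[19; 2, 38]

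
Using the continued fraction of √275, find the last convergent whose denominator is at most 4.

√275 = [16; 1, 1, 2, 1, 1, 32, …] (period length 6).
Convergents:
  p_0/q_0 = 16/1
  p_1/q_1 = 17/1
  p_2/q_2 = 33/2
  p_3/q_3 = 83/5
q_2 = 2 ≤ 4 < 5 = q_3, so the answer is 33/2.

33/2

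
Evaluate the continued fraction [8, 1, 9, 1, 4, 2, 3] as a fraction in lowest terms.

3661/411

Fold from the inside: start with 3/1.
  2 + 1/3 = 7/3
  4 + 3/7 = 31/7
  1 + 7/31 = 38/31
  9 + 31/38 = 373/38
  1 + 38/373 = 411/373
  8 + 373/411 = 3661/411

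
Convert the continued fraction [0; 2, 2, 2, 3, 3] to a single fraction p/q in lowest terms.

56/135

Fold from the inside: start with 3/1.
  3 + 1/3 = 10/3
  2 + 3/10 = 23/10
  2 + 10/23 = 56/23
  2 + 23/56 = 135/56
  0 + 56/135 = 56/135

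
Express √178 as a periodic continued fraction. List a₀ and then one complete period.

[13; 2, 1, 12, 1, 2, 26]

a₀ = ⌊√178⌋ = 13.
With m₀=0, d₀=1 and mₖ₊₁ = dₖaₖ − mₖ, dₖ₊₁ = (n − mₖ₊₁²)/dₖ, aₖ₊₁ = ⌊(a₀+mₖ₊₁)/dₖ₊₁⌋:
  k=1: m=13, d=9, a=2
  k=2: m=5, d=17, a=1
  k=3: m=12, d=2, a=12
  k=4: m=12, d=17, a=1
  k=5: m=5, d=9, a=2
  k=6: m=13, d=1, a=26
d=1 and a=2a₀=26 at k=6, so the next step gives (m, d) = (13, 9) again — its k=1 value — and the period has length 6.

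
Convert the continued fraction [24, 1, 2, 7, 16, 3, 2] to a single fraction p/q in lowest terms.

62420/2529

Fold from the inside: start with 2/1.
  3 + 1/2 = 7/2
  16 + 2/7 = 114/7
  7 + 7/114 = 805/114
  2 + 114/805 = 1724/805
  1 + 805/1724 = 2529/1724
  24 + 1724/2529 = 62420/2529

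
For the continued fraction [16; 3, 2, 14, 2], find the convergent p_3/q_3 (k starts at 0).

1645/101

Using pₖ = aₖpₖ₋₁ + pₖ₋₂, qₖ = aₖqₖ₋₁ + qₖ₋₂ (with p₋₁=1, p₋₂=0, q₋₁=0, q₋₂=1):
  k=0: a=16, p=16, q=1
  k=1: a=3, p=49, q=3
  k=2: a=2, p=114, q=7
  k=3: a=14, p=1645, q=101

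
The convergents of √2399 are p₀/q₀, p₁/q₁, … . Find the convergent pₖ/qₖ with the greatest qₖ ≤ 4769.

232751/4752

√2399 = [48; 1, 47, 1, 96, …] (period length 4).
Convergents:
  p_0/q_0 = 48/1
  p_1/q_1 = 49/1
  p_2/q_2 = 2351/48
  p_3/q_3 = 2400/49
  p_4/q_4 = 232751/4752
  p_5/q_5 = 235151/4801
q_4 = 4752 ≤ 4769 < 4801 = q_5, so the answer is 232751/4752.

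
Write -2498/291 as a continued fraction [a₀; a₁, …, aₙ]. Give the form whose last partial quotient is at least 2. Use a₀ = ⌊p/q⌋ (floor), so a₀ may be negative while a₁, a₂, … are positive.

-2498 = -9*291 + 121
291 = 2*121 + 49
121 = 2*49 + 23
49 = 2*23 + 3
23 = 7*3 + 2
3 = 1*2 + 1
2 = 2*1 + 0  (stop)
So -2498/291 = [-9; 2, 2, 2, 7, 1, 2].

[-9; 2, 2, 2, 7, 1, 2]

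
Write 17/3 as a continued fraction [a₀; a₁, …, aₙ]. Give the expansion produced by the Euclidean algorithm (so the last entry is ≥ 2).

17 = 5·3 + 2
3 = 1·2 + 1
2 = 2·1 + 0  (stop)
So 17/3 = [5; 1, 2].

[5; 1, 2]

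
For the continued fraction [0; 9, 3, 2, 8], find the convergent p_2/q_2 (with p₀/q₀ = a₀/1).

Using pₖ = aₖpₖ₋₁ + pₖ₋₂, qₖ = aₖqₖ₋₁ + qₖ₋₂ (with p₋₁=1, p₋₂=0, q₋₁=0, q₋₂=1):
  k=0: a=0, p=0, q=1
  k=1: a=9, p=1, q=9
  k=2: a=3, p=3, q=28

3/28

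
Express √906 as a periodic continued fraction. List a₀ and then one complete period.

[30; 10, 60]

a₀ = ⌊√906⌋ = 30.
With m₀=0, d₀=1 and mₖ₊₁ = dₖaₖ − mₖ, dₖ₊₁ = (n − mₖ₊₁²)/dₖ, aₖ₊₁ = ⌊(a₀+mₖ₊₁)/dₖ₊₁⌋:
  k=1: m=30, d=6, a=10
  k=2: m=30, d=1, a=60
d=1 and a=2a₀=60 at k=2, so the next step gives (m, d) = (30, 6) again — its k=1 value — and the period has length 2.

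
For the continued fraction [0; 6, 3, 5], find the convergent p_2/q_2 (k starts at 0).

3/19

Using pₖ = aₖpₖ₋₁ + pₖ₋₂, qₖ = aₖqₖ₋₁ + qₖ₋₂ (with p₋₁=1, p₋₂=0, q₋₁=0, q₋₂=1):
  k=0: a=0, p=0, q=1
  k=1: a=6, p=1, q=6
  k=2: a=3, p=3, q=19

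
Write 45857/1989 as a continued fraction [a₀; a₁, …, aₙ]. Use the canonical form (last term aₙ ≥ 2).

[23; 18, 12, 4, 2]

45857 = 23·1989 + 110
1989 = 18·110 + 9
110 = 12·9 + 2
9 = 4·2 + 1
2 = 2·1 + 0  (stop)
So 45857/1989 = [23; 18, 12, 4, 2].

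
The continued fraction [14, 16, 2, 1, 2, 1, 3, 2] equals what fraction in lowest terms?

21401/1522

Fold from the inside: start with 2/1.
  3 + 1/2 = 7/2
  1 + 2/7 = 9/7
  2 + 7/9 = 25/9
  1 + 9/25 = 34/25
  2 + 25/34 = 93/34
  16 + 34/93 = 1522/93
  14 + 93/1522 = 21401/1522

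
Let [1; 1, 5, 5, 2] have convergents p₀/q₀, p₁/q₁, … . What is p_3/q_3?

57/31

Using pₖ = aₖpₖ₋₁ + pₖ₋₂, qₖ = aₖqₖ₋₁ + qₖ₋₂ (with p₋₁=1, p₋₂=0, q₋₁=0, q₋₂=1):
  k=0: a=1, p=1, q=1
  k=1: a=1, p=2, q=1
  k=2: a=5, p=11, q=6
  k=3: a=5, p=57, q=31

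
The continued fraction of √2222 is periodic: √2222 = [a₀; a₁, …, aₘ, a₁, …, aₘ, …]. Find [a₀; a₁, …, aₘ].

a₀ = ⌊√2222⌋ = 47.
With m₀=0, d₀=1 and mₖ₊₁ = dₖaₖ − mₖ, dₖ₊₁ = (n − mₖ₊₁²)/dₖ, aₖ₊₁ = ⌊(a₀+mₖ₊₁)/dₖ₊₁⌋:
  k=1: m=47, d=13, a=7
  k=2: m=44, d=22, a=4
  k=3: m=44, d=13, a=7
  k=4: m=47, d=1, a=94
d=1 and a=2a₀=94 at k=4, so the next step gives (m, d) = (47, 13) again — its k=1 value — and the period has length 4.

[47; 7, 4, 7, 94]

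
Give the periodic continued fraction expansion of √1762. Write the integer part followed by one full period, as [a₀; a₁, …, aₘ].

[41; 1, 40, 1, 82]

a₀ = ⌊√1762⌋ = 41.
With m₀=0, d₀=1 and mₖ₊₁ = dₖaₖ − mₖ, dₖ₊₁ = (n − mₖ₊₁²)/dₖ, aₖ₊₁ = ⌊(a₀+mₖ₊₁)/dₖ₊₁⌋:
  k=1: m=41, d=81, a=1
  k=2: m=40, d=2, a=40
  k=3: m=40, d=81, a=1
  k=4: m=41, d=1, a=82
d=1 and a=2a₀=82 at k=4, so the next step gives (m, d) = (41, 81) again — its k=1 value — and the period has length 4.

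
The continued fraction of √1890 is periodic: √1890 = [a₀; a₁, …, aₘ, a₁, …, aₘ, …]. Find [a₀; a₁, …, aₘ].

a₀ = ⌊√1890⌋ = 43.
With m₀=0, d₀=1 and mₖ₊₁ = dₖaₖ − mₖ, dₖ₊₁ = (n − mₖ₊₁²)/dₖ, aₖ₊₁ = ⌊(a₀+mₖ₊₁)/dₖ₊₁⌋:
  k=1: m=43, d=41, a=2
  k=2: m=39, d=9, a=9
  k=3: m=42, d=14, a=6
  k=4: m=42, d=9, a=9
  k=5: m=39, d=41, a=2
  k=6: m=43, d=1, a=86
d=1 and a=2a₀=86 at k=6, so the next step gives (m, d) = (43, 41) again — its k=1 value — and the period has length 6.

[43; 2, 9, 6, 9, 2, 86]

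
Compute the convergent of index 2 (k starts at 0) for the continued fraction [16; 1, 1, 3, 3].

33/2

Using pₖ = aₖpₖ₋₁ + pₖ₋₂, qₖ = aₖqₖ₋₁ + qₖ₋₂ (with p₋₁=1, p₋₂=0, q₋₁=0, q₋₂=1):
  k=0: a=16, p=16, q=1
  k=1: a=1, p=17, q=1
  k=2: a=1, p=33, q=2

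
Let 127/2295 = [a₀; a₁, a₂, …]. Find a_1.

127 = 0·2295 + 127   →  a_0 = 0
2295 = 18·127 + 9   →  a_1 = 18

18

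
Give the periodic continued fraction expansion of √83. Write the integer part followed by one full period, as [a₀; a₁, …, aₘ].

a₀ = ⌊√83⌋ = 9.
With m₀=0, d₀=1 and mₖ₊₁ = dₖaₖ − mₖ, dₖ₊₁ = (n − mₖ₊₁²)/dₖ, aₖ₊₁ = ⌊(a₀+mₖ₊₁)/dₖ₊₁⌋:
  k=1: m=9, d=2, a=9
  k=2: m=9, d=1, a=18
d=1 and a=2a₀=18 at k=2, so the next step gives (m, d) = (9, 2) again — its k=1 value — and the period has length 2.

[9; 9, 18]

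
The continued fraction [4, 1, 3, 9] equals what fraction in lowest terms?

176/37

Fold from the inside: start with 9/1.
  3 + 1/9 = 28/9
  1 + 9/28 = 37/28
  4 + 28/37 = 176/37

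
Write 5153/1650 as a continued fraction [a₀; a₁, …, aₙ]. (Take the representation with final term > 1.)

5153 = 3·1650 + 203
1650 = 8·203 + 26
203 = 7·26 + 21
26 = 1·21 + 5
21 = 4·5 + 1
5 = 5·1 + 0  (stop)
So 5153/1650 = [3; 8, 7, 1, 4, 5].

[3; 8, 7, 1, 4, 5]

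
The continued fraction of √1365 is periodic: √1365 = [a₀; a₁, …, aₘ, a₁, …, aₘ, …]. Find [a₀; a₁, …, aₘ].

[36; 1, 17, 2, 17, 1, 72]

a₀ = ⌊√1365⌋ = 36.
With m₀=0, d₀=1 and mₖ₊₁ = dₖaₖ − mₖ, dₖ₊₁ = (n − mₖ₊₁²)/dₖ, aₖ₊₁ = ⌊(a₀+mₖ₊₁)/dₖ₊₁⌋:
  k=1: m=36, d=69, a=1
  k=2: m=33, d=4, a=17
  k=3: m=35, d=35, a=2
  k=4: m=35, d=4, a=17
  k=5: m=33, d=69, a=1
  k=6: m=36, d=1, a=72
d=1 and a=2a₀=72 at k=6, so the next step gives (m, d) = (36, 69) again — its k=1 value — and the period has length 6.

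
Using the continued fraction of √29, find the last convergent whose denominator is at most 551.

2251/418

√29 = [5; 2, 1, 1, 2, 10, …] (period length 5).
Convergents:
  p_0/q_0 = 5/1
  p_1/q_1 = 11/2
  p_2/q_2 = 16/3
  p_3/q_3 = 27/5
  p_4/q_4 = 70/13
  p_5/q_5 = 727/135
  p_6/q_6 = 1524/283
  p_7/q_7 = 2251/418
  p_8/q_8 = 3775/701
q_7 = 418 ≤ 551 < 701 = q_8, so the answer is 2251/418.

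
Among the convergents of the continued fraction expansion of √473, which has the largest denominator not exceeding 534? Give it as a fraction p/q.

√473 = [21; 1, 2, 1, 42, …] (period length 4).
Convergents:
  p_0/q_0 = 21/1
  p_1/q_1 = 22/1
  p_2/q_2 = 65/3
  p_3/q_3 = 87/4
  p_4/q_4 = 3719/171
  p_5/q_5 = 3806/175
  p_6/q_6 = 11331/521
  p_7/q_7 = 15137/696
q_6 = 521 ≤ 534 < 696 = q_7, so the answer is 11331/521.

11331/521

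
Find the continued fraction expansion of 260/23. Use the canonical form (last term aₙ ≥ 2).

260 = 11·23 + 7
23 = 3·7 + 2
7 = 3·2 + 1
2 = 2·1 + 0  (stop)
So 260/23 = [11; 3, 3, 2].

[11; 3, 3, 2]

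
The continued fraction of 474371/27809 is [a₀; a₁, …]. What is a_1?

17

474371 = 17·27809 + 1618   →  a_0 = 17
27809 = 17·1618 + 303   →  a_1 = 17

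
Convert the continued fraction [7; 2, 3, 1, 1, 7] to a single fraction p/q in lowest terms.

Fold from the inside: start with 7/1.
  1 + 1/7 = 8/7
  1 + 7/8 = 15/8
  3 + 8/15 = 53/15
  2 + 15/53 = 121/53
  7 + 53/121 = 900/121

900/121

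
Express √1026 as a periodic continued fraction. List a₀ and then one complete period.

a₀ = ⌊√1026⌋ = 32.
With m₀=0, d₀=1 and mₖ₊₁ = dₖaₖ − mₖ, dₖ₊₁ = (n − mₖ₊₁²)/dₖ, aₖ₊₁ = ⌊(a₀+mₖ₊₁)/dₖ₊₁⌋:
  k=1: m=32, d=2, a=32
  k=2: m=32, d=1, a=64
d=1 and a=2a₀=64 at k=2, so the next step gives (m, d) = (32, 2) again — its k=1 value — and the period has length 2.

[32; 32, 64]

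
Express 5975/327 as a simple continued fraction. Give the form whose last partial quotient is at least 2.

5975 = 18×327 + 89
327 = 3×89 + 60
89 = 1×60 + 29
60 = 2×29 + 2
29 = 14×2 + 1
2 = 2×1 + 0  (stop)
So 5975/327 = [18; 3, 1, 2, 14, 2].

[18; 3, 1, 2, 14, 2]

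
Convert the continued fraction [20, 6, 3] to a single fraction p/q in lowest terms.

Using pₖ = aₖpₖ₋₁ + pₖ₋₂ and qₖ = aₖqₖ₋₁ + qₖ₋₂:
  k=0: a=20, p=20, q=1
  k=1: a=6, p=121, q=6
  k=2: a=3, p=383, q=19

383/19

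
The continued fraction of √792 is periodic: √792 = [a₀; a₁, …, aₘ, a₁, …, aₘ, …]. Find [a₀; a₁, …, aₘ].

a₀ = ⌊√792⌋ = 28.
With m₀=0, d₀=1 and mₖ₊₁ = dₖaₖ − mₖ, dₖ₊₁ = (n − mₖ₊₁²)/dₖ, aₖ₊₁ = ⌊(a₀+mₖ₊₁)/dₖ₊₁⌋:
  k=1: m=28, d=8, a=7
  k=2: m=28, d=1, a=56
d=1 and a=2a₀=56 at k=2, so the next step gives (m, d) = (28, 8) again — its k=1 value — and the period has length 2.

[28; 7, 56]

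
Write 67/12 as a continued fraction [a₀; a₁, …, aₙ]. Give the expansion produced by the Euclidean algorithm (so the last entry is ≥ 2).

67 = 5·12 + 7
12 = 1·7 + 5
7 = 1·5 + 2
5 = 2·2 + 1
2 = 2·1 + 0  (stop)
So 67/12 = [5; 1, 1, 2, 2].

[5; 1, 1, 2, 2]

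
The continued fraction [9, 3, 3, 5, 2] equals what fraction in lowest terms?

Using pₖ = aₖpₖ₋₁ + pₖ₋₂ and qₖ = aₖqₖ₋₁ + qₖ₋₂:
  k=0: a=9, p=9, q=1
  k=1: a=3, p=28, q=3
  k=2: a=3, p=93, q=10
  k=3: a=5, p=493, q=53
  k=4: a=2, p=1079, q=116

1079/116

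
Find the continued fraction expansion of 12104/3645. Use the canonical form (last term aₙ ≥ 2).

12104 = 3×3645 + 1169
3645 = 3×1169 + 138
1169 = 8×138 + 65
138 = 2×65 + 8
65 = 8×8 + 1
8 = 8×1 + 0  (stop)
So 12104/3645 = [3; 3, 8, 2, 8, 8].

[3; 3, 8, 2, 8, 8]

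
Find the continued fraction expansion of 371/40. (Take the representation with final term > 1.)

[9; 3, 1, 1, 1, 3]

371 = 9*40 + 11
40 = 3*11 + 7
11 = 1*7 + 4
7 = 1*4 + 3
4 = 1*3 + 1
3 = 3*1 + 0  (stop)
So 371/40 = [9; 3, 1, 1, 1, 3].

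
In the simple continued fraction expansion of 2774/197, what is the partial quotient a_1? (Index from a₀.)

12

2774 = 14·197 + 16   →  a_0 = 14
197 = 12·16 + 5   →  a_1 = 12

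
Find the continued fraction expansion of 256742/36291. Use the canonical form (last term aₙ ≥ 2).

256742 = 7*36291 + 2705
36291 = 13*2705 + 1126
2705 = 2*1126 + 453
1126 = 2*453 + 220
453 = 2*220 + 13
220 = 16*13 + 12
13 = 1*12 + 1
12 = 12*1 + 0  (stop)
So 256742/36291 = [7; 13, 2, 2, 2, 16, 1, 12].

[7; 13, 2, 2, 2, 16, 1, 12]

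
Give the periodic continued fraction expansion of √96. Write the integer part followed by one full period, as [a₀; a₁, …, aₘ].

a₀ = ⌊√96⌋ = 9.
With m₀=0, d₀=1 and mₖ₊₁ = dₖaₖ − mₖ, dₖ₊₁ = (n − mₖ₊₁²)/dₖ, aₖ₊₁ = ⌊(a₀+mₖ₊₁)/dₖ₊₁⌋:
  k=1: m=9, d=15, a=1
  k=2: m=6, d=4, a=3
  k=3: m=6, d=15, a=1
  k=4: m=9, d=1, a=18
d=1 and a=2a₀=18 at k=4, so the next step gives (m, d) = (9, 15) again — its k=1 value — and the period has length 4.

[9; 1, 3, 1, 18]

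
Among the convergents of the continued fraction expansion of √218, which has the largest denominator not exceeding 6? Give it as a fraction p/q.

59/4

√218 = [14; 1, 3, 3, 1, 28, …] (period length 5).
Convergents:
  p_0/q_0 = 14/1
  p_1/q_1 = 15/1
  p_2/q_2 = 59/4
  p_3/q_3 = 192/13
q_2 = 4 ≤ 6 < 13 = q_3, so the answer is 59/4.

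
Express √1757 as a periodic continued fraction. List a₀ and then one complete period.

a₀ = ⌊√1757⌋ = 41.
With m₀=0, d₀=1 and mₖ₊₁ = dₖaₖ − mₖ, dₖ₊₁ = (n − mₖ₊₁²)/dₖ, aₖ₊₁ = ⌊(a₀+mₖ₊₁)/dₖ₊₁⌋:
  k=1: m=41, d=76, a=1
  k=2: m=35, d=7, a=10
  k=3: m=35, d=76, a=1
  k=4: m=41, d=1, a=82
d=1 and a=2a₀=82 at k=4, so the next step gives (m, d) = (41, 76) again — its k=1 value — and the period has length 4.

[41; 1, 10, 1, 82]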